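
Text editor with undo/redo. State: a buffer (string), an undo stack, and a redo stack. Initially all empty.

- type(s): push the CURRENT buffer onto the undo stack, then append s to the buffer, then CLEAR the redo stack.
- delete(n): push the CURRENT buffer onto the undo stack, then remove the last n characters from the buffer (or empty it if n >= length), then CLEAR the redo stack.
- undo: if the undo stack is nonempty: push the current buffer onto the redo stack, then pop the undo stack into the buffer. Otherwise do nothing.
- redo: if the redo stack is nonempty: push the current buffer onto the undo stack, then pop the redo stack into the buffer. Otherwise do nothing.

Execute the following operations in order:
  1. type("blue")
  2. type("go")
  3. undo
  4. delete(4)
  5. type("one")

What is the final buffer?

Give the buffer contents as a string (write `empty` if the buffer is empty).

After op 1 (type): buf='blue' undo_depth=1 redo_depth=0
After op 2 (type): buf='bluego' undo_depth=2 redo_depth=0
After op 3 (undo): buf='blue' undo_depth=1 redo_depth=1
After op 4 (delete): buf='(empty)' undo_depth=2 redo_depth=0
After op 5 (type): buf='one' undo_depth=3 redo_depth=0

Answer: one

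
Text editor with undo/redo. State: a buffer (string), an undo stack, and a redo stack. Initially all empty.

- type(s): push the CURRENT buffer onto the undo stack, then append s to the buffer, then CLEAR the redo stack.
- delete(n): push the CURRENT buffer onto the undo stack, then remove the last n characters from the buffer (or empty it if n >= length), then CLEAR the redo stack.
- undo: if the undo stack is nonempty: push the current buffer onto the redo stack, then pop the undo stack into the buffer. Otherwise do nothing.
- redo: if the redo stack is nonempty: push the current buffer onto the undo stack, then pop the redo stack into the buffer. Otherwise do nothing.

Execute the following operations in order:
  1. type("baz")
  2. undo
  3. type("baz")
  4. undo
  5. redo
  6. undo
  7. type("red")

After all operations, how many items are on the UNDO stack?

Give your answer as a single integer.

Answer: 1

Derivation:
After op 1 (type): buf='baz' undo_depth=1 redo_depth=0
After op 2 (undo): buf='(empty)' undo_depth=0 redo_depth=1
After op 3 (type): buf='baz' undo_depth=1 redo_depth=0
After op 4 (undo): buf='(empty)' undo_depth=0 redo_depth=1
After op 5 (redo): buf='baz' undo_depth=1 redo_depth=0
After op 6 (undo): buf='(empty)' undo_depth=0 redo_depth=1
After op 7 (type): buf='red' undo_depth=1 redo_depth=0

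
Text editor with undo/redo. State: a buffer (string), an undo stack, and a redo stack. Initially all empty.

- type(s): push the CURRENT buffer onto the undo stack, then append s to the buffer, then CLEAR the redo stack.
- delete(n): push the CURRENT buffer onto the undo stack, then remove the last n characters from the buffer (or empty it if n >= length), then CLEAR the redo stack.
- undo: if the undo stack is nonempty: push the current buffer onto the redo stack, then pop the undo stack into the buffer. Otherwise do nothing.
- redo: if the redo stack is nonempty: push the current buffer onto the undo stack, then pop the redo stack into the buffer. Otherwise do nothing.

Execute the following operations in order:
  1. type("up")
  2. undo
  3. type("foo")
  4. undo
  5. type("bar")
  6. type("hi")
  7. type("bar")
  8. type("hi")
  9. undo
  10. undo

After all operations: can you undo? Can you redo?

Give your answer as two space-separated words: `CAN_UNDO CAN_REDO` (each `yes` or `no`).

After op 1 (type): buf='up' undo_depth=1 redo_depth=0
After op 2 (undo): buf='(empty)' undo_depth=0 redo_depth=1
After op 3 (type): buf='foo' undo_depth=1 redo_depth=0
After op 4 (undo): buf='(empty)' undo_depth=0 redo_depth=1
After op 5 (type): buf='bar' undo_depth=1 redo_depth=0
After op 6 (type): buf='barhi' undo_depth=2 redo_depth=0
After op 7 (type): buf='barhibar' undo_depth=3 redo_depth=0
After op 8 (type): buf='barhibarhi' undo_depth=4 redo_depth=0
After op 9 (undo): buf='barhibar' undo_depth=3 redo_depth=1
After op 10 (undo): buf='barhi' undo_depth=2 redo_depth=2

Answer: yes yes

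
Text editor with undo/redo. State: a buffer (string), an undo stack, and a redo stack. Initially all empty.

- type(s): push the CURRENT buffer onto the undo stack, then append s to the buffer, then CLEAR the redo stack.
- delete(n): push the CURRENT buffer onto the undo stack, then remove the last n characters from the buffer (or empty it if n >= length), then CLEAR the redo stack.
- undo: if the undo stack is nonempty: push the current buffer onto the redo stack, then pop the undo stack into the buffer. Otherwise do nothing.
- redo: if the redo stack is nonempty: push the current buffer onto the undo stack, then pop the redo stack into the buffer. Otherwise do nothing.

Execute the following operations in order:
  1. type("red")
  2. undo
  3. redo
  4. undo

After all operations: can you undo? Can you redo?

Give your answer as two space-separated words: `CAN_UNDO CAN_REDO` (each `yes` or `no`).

After op 1 (type): buf='red' undo_depth=1 redo_depth=0
After op 2 (undo): buf='(empty)' undo_depth=0 redo_depth=1
After op 3 (redo): buf='red' undo_depth=1 redo_depth=0
After op 4 (undo): buf='(empty)' undo_depth=0 redo_depth=1

Answer: no yes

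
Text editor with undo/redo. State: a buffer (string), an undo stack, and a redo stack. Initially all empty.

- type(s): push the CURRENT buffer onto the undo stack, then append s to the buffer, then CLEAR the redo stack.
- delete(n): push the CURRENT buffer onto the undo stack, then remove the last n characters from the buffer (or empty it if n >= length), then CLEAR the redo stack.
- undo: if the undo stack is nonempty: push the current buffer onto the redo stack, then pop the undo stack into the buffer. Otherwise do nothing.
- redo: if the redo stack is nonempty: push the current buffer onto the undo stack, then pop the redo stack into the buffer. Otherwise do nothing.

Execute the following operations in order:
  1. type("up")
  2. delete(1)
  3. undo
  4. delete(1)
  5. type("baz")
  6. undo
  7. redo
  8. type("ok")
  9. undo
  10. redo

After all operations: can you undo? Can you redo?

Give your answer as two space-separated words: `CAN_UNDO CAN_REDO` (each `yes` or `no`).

Answer: yes no

Derivation:
After op 1 (type): buf='up' undo_depth=1 redo_depth=0
After op 2 (delete): buf='u' undo_depth=2 redo_depth=0
After op 3 (undo): buf='up' undo_depth=1 redo_depth=1
After op 4 (delete): buf='u' undo_depth=2 redo_depth=0
After op 5 (type): buf='ubaz' undo_depth=3 redo_depth=0
After op 6 (undo): buf='u' undo_depth=2 redo_depth=1
After op 7 (redo): buf='ubaz' undo_depth=3 redo_depth=0
After op 8 (type): buf='ubazok' undo_depth=4 redo_depth=0
After op 9 (undo): buf='ubaz' undo_depth=3 redo_depth=1
After op 10 (redo): buf='ubazok' undo_depth=4 redo_depth=0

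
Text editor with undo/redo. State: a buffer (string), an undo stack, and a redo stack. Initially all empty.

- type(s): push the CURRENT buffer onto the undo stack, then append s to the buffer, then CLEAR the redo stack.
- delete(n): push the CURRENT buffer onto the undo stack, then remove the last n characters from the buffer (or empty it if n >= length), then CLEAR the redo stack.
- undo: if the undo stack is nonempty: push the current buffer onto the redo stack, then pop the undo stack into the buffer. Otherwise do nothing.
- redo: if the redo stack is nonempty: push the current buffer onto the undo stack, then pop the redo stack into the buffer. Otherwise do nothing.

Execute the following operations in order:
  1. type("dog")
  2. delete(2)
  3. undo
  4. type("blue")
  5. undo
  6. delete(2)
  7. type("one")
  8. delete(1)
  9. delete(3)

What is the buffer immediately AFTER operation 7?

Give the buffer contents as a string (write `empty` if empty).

After op 1 (type): buf='dog' undo_depth=1 redo_depth=0
After op 2 (delete): buf='d' undo_depth=2 redo_depth=0
After op 3 (undo): buf='dog' undo_depth=1 redo_depth=1
After op 4 (type): buf='dogblue' undo_depth=2 redo_depth=0
After op 5 (undo): buf='dog' undo_depth=1 redo_depth=1
After op 6 (delete): buf='d' undo_depth=2 redo_depth=0
After op 7 (type): buf='done' undo_depth=3 redo_depth=0

Answer: done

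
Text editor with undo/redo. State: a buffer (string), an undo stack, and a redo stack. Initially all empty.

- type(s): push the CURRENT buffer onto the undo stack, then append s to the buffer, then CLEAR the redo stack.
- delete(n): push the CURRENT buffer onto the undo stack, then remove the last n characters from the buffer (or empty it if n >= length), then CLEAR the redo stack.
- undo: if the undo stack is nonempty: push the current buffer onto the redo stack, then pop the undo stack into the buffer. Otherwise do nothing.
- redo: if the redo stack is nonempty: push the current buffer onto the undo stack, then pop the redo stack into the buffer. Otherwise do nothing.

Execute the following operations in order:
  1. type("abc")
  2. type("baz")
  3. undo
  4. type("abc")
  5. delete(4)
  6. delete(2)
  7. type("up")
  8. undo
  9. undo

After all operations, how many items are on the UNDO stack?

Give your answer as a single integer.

After op 1 (type): buf='abc' undo_depth=1 redo_depth=0
After op 2 (type): buf='abcbaz' undo_depth=2 redo_depth=0
After op 3 (undo): buf='abc' undo_depth=1 redo_depth=1
After op 4 (type): buf='abcabc' undo_depth=2 redo_depth=0
After op 5 (delete): buf='ab' undo_depth=3 redo_depth=0
After op 6 (delete): buf='(empty)' undo_depth=4 redo_depth=0
After op 7 (type): buf='up' undo_depth=5 redo_depth=0
After op 8 (undo): buf='(empty)' undo_depth=4 redo_depth=1
After op 9 (undo): buf='ab' undo_depth=3 redo_depth=2

Answer: 3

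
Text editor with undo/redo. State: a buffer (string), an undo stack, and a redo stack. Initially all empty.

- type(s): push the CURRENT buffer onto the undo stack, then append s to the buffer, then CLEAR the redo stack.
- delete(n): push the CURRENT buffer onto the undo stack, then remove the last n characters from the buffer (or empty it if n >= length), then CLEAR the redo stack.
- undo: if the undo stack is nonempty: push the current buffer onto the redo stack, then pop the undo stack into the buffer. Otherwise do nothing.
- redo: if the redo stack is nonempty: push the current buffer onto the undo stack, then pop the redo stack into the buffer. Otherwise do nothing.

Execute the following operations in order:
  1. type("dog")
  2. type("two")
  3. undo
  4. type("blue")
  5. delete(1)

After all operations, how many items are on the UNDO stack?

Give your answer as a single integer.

Answer: 3

Derivation:
After op 1 (type): buf='dog' undo_depth=1 redo_depth=0
After op 2 (type): buf='dogtwo' undo_depth=2 redo_depth=0
After op 3 (undo): buf='dog' undo_depth=1 redo_depth=1
After op 4 (type): buf='dogblue' undo_depth=2 redo_depth=0
After op 5 (delete): buf='dogblu' undo_depth=3 redo_depth=0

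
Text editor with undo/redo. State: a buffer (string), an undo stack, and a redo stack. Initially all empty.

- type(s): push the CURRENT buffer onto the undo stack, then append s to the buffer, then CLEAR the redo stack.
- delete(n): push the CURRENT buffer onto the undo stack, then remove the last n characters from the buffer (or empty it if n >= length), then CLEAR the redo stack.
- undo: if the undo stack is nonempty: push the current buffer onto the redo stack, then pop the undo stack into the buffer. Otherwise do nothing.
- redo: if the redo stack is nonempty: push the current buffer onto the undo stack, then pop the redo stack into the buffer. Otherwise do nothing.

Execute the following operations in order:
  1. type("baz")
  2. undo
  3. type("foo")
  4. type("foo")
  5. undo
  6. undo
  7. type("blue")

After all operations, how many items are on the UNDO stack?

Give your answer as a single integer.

After op 1 (type): buf='baz' undo_depth=1 redo_depth=0
After op 2 (undo): buf='(empty)' undo_depth=0 redo_depth=1
After op 3 (type): buf='foo' undo_depth=1 redo_depth=0
After op 4 (type): buf='foofoo' undo_depth=2 redo_depth=0
After op 5 (undo): buf='foo' undo_depth=1 redo_depth=1
After op 6 (undo): buf='(empty)' undo_depth=0 redo_depth=2
After op 7 (type): buf='blue' undo_depth=1 redo_depth=0

Answer: 1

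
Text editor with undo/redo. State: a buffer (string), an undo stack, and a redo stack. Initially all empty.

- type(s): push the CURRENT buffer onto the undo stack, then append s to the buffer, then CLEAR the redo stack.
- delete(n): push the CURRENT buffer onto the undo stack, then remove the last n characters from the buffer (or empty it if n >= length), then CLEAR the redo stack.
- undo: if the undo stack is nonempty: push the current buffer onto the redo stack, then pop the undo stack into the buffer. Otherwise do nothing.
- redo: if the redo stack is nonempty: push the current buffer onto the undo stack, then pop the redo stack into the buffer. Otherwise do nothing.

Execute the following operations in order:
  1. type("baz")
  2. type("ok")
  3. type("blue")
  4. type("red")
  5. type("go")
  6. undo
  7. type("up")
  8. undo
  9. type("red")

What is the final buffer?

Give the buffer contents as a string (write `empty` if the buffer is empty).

After op 1 (type): buf='baz' undo_depth=1 redo_depth=0
After op 2 (type): buf='bazok' undo_depth=2 redo_depth=0
After op 3 (type): buf='bazokblue' undo_depth=3 redo_depth=0
After op 4 (type): buf='bazokbluered' undo_depth=4 redo_depth=0
After op 5 (type): buf='bazokblueredgo' undo_depth=5 redo_depth=0
After op 6 (undo): buf='bazokbluered' undo_depth=4 redo_depth=1
After op 7 (type): buf='bazokblueredup' undo_depth=5 redo_depth=0
After op 8 (undo): buf='bazokbluered' undo_depth=4 redo_depth=1
After op 9 (type): buf='bazokblueredred' undo_depth=5 redo_depth=0

Answer: bazokblueredred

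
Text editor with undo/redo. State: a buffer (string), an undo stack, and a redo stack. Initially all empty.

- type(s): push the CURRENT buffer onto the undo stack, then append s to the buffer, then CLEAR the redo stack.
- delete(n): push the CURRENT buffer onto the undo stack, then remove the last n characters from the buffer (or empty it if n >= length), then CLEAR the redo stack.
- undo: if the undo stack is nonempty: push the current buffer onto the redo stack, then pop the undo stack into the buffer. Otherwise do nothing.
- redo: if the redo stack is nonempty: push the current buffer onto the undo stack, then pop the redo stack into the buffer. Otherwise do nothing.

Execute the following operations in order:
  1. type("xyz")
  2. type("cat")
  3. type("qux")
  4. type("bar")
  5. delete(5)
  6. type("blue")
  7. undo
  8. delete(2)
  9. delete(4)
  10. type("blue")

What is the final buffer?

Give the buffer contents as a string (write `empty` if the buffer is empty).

After op 1 (type): buf='xyz' undo_depth=1 redo_depth=0
After op 2 (type): buf='xyzcat' undo_depth=2 redo_depth=0
After op 3 (type): buf='xyzcatqux' undo_depth=3 redo_depth=0
After op 4 (type): buf='xyzcatquxbar' undo_depth=4 redo_depth=0
After op 5 (delete): buf='xyzcatq' undo_depth=5 redo_depth=0
After op 6 (type): buf='xyzcatqblue' undo_depth=6 redo_depth=0
After op 7 (undo): buf='xyzcatq' undo_depth=5 redo_depth=1
After op 8 (delete): buf='xyzca' undo_depth=6 redo_depth=0
After op 9 (delete): buf='x' undo_depth=7 redo_depth=0
After op 10 (type): buf='xblue' undo_depth=8 redo_depth=0

Answer: xblue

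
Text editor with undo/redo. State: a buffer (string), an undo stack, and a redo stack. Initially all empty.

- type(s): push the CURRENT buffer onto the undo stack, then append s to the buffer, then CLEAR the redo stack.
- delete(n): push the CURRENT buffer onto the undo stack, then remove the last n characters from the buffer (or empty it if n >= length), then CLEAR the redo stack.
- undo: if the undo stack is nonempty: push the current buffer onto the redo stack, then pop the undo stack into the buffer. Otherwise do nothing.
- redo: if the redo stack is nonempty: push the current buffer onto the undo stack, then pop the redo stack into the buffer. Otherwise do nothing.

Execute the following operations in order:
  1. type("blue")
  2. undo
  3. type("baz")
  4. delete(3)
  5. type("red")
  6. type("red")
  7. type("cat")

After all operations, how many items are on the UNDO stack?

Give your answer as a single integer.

Answer: 5

Derivation:
After op 1 (type): buf='blue' undo_depth=1 redo_depth=0
After op 2 (undo): buf='(empty)' undo_depth=0 redo_depth=1
After op 3 (type): buf='baz' undo_depth=1 redo_depth=0
After op 4 (delete): buf='(empty)' undo_depth=2 redo_depth=0
After op 5 (type): buf='red' undo_depth=3 redo_depth=0
After op 6 (type): buf='redred' undo_depth=4 redo_depth=0
After op 7 (type): buf='redredcat' undo_depth=5 redo_depth=0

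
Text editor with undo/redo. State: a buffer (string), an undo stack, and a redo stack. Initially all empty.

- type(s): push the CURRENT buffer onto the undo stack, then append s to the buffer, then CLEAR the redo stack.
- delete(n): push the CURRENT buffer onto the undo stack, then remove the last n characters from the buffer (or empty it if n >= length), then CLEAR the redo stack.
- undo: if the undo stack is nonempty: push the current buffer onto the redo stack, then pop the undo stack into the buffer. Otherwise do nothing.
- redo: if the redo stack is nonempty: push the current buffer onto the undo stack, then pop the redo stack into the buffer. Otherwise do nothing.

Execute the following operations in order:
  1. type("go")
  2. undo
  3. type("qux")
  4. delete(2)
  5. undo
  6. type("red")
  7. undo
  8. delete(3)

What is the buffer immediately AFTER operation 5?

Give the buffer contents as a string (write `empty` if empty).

Answer: qux

Derivation:
After op 1 (type): buf='go' undo_depth=1 redo_depth=0
After op 2 (undo): buf='(empty)' undo_depth=0 redo_depth=1
After op 3 (type): buf='qux' undo_depth=1 redo_depth=0
After op 4 (delete): buf='q' undo_depth=2 redo_depth=0
After op 5 (undo): buf='qux' undo_depth=1 redo_depth=1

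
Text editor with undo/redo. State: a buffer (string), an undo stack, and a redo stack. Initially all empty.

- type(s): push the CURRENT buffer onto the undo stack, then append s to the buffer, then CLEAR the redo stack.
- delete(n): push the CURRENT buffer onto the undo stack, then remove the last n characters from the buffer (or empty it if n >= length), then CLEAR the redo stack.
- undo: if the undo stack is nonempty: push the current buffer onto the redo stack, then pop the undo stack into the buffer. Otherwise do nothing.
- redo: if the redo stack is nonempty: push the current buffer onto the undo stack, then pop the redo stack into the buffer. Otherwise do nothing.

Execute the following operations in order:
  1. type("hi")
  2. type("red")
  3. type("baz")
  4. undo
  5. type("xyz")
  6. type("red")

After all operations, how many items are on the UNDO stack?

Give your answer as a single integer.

Answer: 4

Derivation:
After op 1 (type): buf='hi' undo_depth=1 redo_depth=0
After op 2 (type): buf='hired' undo_depth=2 redo_depth=0
After op 3 (type): buf='hiredbaz' undo_depth=3 redo_depth=0
After op 4 (undo): buf='hired' undo_depth=2 redo_depth=1
After op 5 (type): buf='hiredxyz' undo_depth=3 redo_depth=0
After op 6 (type): buf='hiredxyzred' undo_depth=4 redo_depth=0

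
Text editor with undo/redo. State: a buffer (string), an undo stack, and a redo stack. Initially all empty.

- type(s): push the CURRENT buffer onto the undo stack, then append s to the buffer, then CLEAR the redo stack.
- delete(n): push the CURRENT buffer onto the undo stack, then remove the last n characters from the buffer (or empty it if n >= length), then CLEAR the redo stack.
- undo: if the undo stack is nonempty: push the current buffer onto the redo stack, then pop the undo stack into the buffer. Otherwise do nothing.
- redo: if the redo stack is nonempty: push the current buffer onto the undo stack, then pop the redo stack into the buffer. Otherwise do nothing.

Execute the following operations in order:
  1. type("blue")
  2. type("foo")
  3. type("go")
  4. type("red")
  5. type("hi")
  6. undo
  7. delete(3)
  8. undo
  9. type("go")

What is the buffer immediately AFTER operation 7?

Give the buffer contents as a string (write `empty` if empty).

Answer: bluefoogo

Derivation:
After op 1 (type): buf='blue' undo_depth=1 redo_depth=0
After op 2 (type): buf='bluefoo' undo_depth=2 redo_depth=0
After op 3 (type): buf='bluefoogo' undo_depth=3 redo_depth=0
After op 4 (type): buf='bluefoogored' undo_depth=4 redo_depth=0
After op 5 (type): buf='bluefoogoredhi' undo_depth=5 redo_depth=0
After op 6 (undo): buf='bluefoogored' undo_depth=4 redo_depth=1
After op 7 (delete): buf='bluefoogo' undo_depth=5 redo_depth=0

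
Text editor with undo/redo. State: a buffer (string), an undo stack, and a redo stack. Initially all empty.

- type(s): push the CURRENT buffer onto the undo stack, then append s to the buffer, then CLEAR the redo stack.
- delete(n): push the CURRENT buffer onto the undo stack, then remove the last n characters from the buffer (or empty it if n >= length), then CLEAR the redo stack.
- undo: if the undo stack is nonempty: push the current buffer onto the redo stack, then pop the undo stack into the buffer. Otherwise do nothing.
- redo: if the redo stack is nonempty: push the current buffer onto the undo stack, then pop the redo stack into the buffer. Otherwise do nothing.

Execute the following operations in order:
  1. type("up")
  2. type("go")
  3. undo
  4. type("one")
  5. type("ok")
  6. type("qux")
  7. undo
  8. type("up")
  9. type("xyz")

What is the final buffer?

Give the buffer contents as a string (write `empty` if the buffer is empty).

Answer: uponeokupxyz

Derivation:
After op 1 (type): buf='up' undo_depth=1 redo_depth=0
After op 2 (type): buf='upgo' undo_depth=2 redo_depth=0
After op 3 (undo): buf='up' undo_depth=1 redo_depth=1
After op 4 (type): buf='upone' undo_depth=2 redo_depth=0
After op 5 (type): buf='uponeok' undo_depth=3 redo_depth=0
After op 6 (type): buf='uponeokqux' undo_depth=4 redo_depth=0
After op 7 (undo): buf='uponeok' undo_depth=3 redo_depth=1
After op 8 (type): buf='uponeokup' undo_depth=4 redo_depth=0
After op 9 (type): buf='uponeokupxyz' undo_depth=5 redo_depth=0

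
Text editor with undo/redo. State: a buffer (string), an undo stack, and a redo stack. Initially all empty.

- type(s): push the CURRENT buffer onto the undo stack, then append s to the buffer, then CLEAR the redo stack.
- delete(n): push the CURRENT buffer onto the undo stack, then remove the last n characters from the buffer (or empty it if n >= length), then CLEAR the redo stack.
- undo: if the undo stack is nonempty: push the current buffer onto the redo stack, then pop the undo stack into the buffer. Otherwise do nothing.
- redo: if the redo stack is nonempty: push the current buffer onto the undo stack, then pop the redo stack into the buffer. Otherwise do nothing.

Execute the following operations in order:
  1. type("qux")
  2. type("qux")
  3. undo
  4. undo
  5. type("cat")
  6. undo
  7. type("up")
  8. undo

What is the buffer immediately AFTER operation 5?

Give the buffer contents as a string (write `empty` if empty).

After op 1 (type): buf='qux' undo_depth=1 redo_depth=0
After op 2 (type): buf='quxqux' undo_depth=2 redo_depth=0
After op 3 (undo): buf='qux' undo_depth=1 redo_depth=1
After op 4 (undo): buf='(empty)' undo_depth=0 redo_depth=2
After op 5 (type): buf='cat' undo_depth=1 redo_depth=0

Answer: cat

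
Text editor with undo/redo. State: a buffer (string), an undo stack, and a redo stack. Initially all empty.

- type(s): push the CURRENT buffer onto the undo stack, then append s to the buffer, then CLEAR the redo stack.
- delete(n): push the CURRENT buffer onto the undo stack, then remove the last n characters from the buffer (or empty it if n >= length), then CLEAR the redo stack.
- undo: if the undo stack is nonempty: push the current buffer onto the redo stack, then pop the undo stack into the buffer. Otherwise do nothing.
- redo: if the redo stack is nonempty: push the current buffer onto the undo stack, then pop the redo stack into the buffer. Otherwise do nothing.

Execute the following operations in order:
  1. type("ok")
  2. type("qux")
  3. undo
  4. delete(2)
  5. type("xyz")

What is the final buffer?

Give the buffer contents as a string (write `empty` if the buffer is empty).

Answer: xyz

Derivation:
After op 1 (type): buf='ok' undo_depth=1 redo_depth=0
After op 2 (type): buf='okqux' undo_depth=2 redo_depth=0
After op 3 (undo): buf='ok' undo_depth=1 redo_depth=1
After op 4 (delete): buf='(empty)' undo_depth=2 redo_depth=0
After op 5 (type): buf='xyz' undo_depth=3 redo_depth=0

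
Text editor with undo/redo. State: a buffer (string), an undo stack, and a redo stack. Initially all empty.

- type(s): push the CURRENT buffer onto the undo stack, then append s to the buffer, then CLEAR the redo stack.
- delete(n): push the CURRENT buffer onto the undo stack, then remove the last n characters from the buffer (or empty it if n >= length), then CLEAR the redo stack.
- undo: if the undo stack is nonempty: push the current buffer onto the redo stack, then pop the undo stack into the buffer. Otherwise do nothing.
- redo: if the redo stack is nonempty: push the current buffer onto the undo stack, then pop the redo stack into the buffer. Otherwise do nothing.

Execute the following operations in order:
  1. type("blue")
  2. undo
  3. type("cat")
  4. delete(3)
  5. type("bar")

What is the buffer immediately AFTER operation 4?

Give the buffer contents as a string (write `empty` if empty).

After op 1 (type): buf='blue' undo_depth=1 redo_depth=0
After op 2 (undo): buf='(empty)' undo_depth=0 redo_depth=1
After op 3 (type): buf='cat' undo_depth=1 redo_depth=0
After op 4 (delete): buf='(empty)' undo_depth=2 redo_depth=0

Answer: empty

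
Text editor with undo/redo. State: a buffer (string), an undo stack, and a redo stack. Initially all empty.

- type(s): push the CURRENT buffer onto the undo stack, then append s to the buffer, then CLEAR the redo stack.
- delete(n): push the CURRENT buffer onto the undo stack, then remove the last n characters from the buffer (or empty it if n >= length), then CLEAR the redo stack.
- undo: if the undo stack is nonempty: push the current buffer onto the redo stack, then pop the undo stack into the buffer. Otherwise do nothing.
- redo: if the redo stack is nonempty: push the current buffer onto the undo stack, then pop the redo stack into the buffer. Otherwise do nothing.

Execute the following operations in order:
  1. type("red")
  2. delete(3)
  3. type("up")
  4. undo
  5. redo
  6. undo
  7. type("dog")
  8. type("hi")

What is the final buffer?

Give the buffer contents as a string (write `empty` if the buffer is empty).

Answer: doghi

Derivation:
After op 1 (type): buf='red' undo_depth=1 redo_depth=0
After op 2 (delete): buf='(empty)' undo_depth=2 redo_depth=0
After op 3 (type): buf='up' undo_depth=3 redo_depth=0
After op 4 (undo): buf='(empty)' undo_depth=2 redo_depth=1
After op 5 (redo): buf='up' undo_depth=3 redo_depth=0
After op 6 (undo): buf='(empty)' undo_depth=2 redo_depth=1
After op 7 (type): buf='dog' undo_depth=3 redo_depth=0
After op 8 (type): buf='doghi' undo_depth=4 redo_depth=0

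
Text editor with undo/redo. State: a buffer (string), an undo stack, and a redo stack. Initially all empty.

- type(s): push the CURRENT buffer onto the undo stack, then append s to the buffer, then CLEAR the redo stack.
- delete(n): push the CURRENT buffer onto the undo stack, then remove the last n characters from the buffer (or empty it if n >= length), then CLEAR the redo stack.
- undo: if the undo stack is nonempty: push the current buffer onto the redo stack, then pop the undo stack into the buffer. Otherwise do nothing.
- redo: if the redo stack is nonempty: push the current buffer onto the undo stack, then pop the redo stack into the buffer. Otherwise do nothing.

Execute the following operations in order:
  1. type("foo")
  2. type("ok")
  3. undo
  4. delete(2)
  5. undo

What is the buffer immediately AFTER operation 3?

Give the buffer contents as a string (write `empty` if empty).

After op 1 (type): buf='foo' undo_depth=1 redo_depth=0
After op 2 (type): buf='foook' undo_depth=2 redo_depth=0
After op 3 (undo): buf='foo' undo_depth=1 redo_depth=1

Answer: foo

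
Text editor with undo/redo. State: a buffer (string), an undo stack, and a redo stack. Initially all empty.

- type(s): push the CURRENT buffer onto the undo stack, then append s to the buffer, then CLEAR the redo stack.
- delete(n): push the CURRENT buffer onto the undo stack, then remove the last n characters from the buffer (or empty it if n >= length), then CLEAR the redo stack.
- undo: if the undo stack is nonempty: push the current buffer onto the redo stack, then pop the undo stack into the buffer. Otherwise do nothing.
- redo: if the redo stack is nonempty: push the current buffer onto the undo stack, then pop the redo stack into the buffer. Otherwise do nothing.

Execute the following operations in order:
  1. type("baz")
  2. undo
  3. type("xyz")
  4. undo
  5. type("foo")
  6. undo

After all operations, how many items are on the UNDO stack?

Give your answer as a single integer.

Answer: 0

Derivation:
After op 1 (type): buf='baz' undo_depth=1 redo_depth=0
After op 2 (undo): buf='(empty)' undo_depth=0 redo_depth=1
After op 3 (type): buf='xyz' undo_depth=1 redo_depth=0
After op 4 (undo): buf='(empty)' undo_depth=0 redo_depth=1
After op 5 (type): buf='foo' undo_depth=1 redo_depth=0
After op 6 (undo): buf='(empty)' undo_depth=0 redo_depth=1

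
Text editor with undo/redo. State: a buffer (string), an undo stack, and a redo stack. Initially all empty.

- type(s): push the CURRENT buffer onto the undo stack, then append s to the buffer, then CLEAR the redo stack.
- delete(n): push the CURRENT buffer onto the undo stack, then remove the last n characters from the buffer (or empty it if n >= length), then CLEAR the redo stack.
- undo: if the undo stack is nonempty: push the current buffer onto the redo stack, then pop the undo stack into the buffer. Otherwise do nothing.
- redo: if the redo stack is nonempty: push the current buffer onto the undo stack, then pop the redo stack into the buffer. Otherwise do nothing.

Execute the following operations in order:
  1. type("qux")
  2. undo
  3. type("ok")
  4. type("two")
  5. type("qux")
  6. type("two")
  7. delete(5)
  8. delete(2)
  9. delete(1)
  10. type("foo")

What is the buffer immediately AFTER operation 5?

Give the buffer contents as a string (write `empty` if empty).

Answer: oktwoqux

Derivation:
After op 1 (type): buf='qux' undo_depth=1 redo_depth=0
After op 2 (undo): buf='(empty)' undo_depth=0 redo_depth=1
After op 3 (type): buf='ok' undo_depth=1 redo_depth=0
After op 4 (type): buf='oktwo' undo_depth=2 redo_depth=0
After op 5 (type): buf='oktwoqux' undo_depth=3 redo_depth=0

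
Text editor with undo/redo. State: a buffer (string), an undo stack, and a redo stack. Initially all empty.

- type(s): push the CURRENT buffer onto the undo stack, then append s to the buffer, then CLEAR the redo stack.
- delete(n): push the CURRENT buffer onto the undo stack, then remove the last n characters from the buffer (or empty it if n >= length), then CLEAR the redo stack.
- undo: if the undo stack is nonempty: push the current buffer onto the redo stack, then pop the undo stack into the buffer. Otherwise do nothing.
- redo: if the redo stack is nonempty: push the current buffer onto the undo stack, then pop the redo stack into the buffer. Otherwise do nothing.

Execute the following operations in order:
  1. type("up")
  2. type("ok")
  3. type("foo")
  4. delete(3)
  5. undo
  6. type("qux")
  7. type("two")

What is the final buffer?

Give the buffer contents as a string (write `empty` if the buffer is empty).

Answer: upokfooquxtwo

Derivation:
After op 1 (type): buf='up' undo_depth=1 redo_depth=0
After op 2 (type): buf='upok' undo_depth=2 redo_depth=0
After op 3 (type): buf='upokfoo' undo_depth=3 redo_depth=0
After op 4 (delete): buf='upok' undo_depth=4 redo_depth=0
After op 5 (undo): buf='upokfoo' undo_depth=3 redo_depth=1
After op 6 (type): buf='upokfooqux' undo_depth=4 redo_depth=0
After op 7 (type): buf='upokfooquxtwo' undo_depth=5 redo_depth=0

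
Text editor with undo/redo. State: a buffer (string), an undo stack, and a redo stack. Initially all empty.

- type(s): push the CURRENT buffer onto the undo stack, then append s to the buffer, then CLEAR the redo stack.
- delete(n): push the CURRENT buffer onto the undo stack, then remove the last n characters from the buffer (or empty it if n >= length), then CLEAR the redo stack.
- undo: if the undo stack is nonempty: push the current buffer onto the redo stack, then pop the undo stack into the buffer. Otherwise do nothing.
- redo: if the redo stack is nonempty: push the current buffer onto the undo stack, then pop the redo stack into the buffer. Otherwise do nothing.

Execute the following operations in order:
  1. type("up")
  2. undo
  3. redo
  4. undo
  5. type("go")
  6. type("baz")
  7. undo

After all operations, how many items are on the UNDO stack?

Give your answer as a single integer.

After op 1 (type): buf='up' undo_depth=1 redo_depth=0
After op 2 (undo): buf='(empty)' undo_depth=0 redo_depth=1
After op 3 (redo): buf='up' undo_depth=1 redo_depth=0
After op 4 (undo): buf='(empty)' undo_depth=0 redo_depth=1
After op 5 (type): buf='go' undo_depth=1 redo_depth=0
After op 6 (type): buf='gobaz' undo_depth=2 redo_depth=0
After op 7 (undo): buf='go' undo_depth=1 redo_depth=1

Answer: 1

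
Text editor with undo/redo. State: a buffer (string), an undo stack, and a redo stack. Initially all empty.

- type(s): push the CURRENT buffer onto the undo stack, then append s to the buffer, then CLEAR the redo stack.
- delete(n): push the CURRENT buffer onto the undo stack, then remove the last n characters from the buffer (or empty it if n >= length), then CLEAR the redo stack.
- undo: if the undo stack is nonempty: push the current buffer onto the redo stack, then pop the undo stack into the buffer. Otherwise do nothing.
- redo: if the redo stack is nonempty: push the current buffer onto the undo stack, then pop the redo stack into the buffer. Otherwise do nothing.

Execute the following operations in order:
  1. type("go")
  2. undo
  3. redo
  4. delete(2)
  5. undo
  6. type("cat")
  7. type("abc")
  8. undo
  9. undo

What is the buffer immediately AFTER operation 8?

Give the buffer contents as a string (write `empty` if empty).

Answer: gocat

Derivation:
After op 1 (type): buf='go' undo_depth=1 redo_depth=0
After op 2 (undo): buf='(empty)' undo_depth=0 redo_depth=1
After op 3 (redo): buf='go' undo_depth=1 redo_depth=0
After op 4 (delete): buf='(empty)' undo_depth=2 redo_depth=0
After op 5 (undo): buf='go' undo_depth=1 redo_depth=1
After op 6 (type): buf='gocat' undo_depth=2 redo_depth=0
After op 7 (type): buf='gocatabc' undo_depth=3 redo_depth=0
After op 8 (undo): buf='gocat' undo_depth=2 redo_depth=1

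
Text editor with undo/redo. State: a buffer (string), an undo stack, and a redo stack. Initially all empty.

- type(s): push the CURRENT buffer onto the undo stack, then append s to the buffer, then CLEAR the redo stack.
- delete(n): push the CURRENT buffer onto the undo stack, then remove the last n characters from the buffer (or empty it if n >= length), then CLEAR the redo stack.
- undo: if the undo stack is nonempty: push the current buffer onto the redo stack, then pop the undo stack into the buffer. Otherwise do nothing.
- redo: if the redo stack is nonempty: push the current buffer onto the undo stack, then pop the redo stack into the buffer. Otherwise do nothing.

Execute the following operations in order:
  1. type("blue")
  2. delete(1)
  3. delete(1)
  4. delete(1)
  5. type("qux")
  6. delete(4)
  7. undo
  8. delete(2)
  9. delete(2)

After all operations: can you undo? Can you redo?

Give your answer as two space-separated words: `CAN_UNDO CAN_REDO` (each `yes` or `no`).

After op 1 (type): buf='blue' undo_depth=1 redo_depth=0
After op 2 (delete): buf='blu' undo_depth=2 redo_depth=0
After op 3 (delete): buf='bl' undo_depth=3 redo_depth=0
After op 4 (delete): buf='b' undo_depth=4 redo_depth=0
After op 5 (type): buf='bqux' undo_depth=5 redo_depth=0
After op 6 (delete): buf='(empty)' undo_depth=6 redo_depth=0
After op 7 (undo): buf='bqux' undo_depth=5 redo_depth=1
After op 8 (delete): buf='bq' undo_depth=6 redo_depth=0
After op 9 (delete): buf='(empty)' undo_depth=7 redo_depth=0

Answer: yes no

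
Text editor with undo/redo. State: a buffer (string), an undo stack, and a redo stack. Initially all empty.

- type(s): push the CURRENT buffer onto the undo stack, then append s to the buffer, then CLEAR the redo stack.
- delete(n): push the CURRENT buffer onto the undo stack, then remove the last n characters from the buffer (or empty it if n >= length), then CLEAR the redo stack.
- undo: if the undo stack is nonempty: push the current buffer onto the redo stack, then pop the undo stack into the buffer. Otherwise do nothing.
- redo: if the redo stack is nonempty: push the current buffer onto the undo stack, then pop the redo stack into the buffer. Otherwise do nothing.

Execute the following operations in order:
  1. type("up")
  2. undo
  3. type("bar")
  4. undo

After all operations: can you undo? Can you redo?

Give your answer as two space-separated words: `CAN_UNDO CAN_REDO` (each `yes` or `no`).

Answer: no yes

Derivation:
After op 1 (type): buf='up' undo_depth=1 redo_depth=0
After op 2 (undo): buf='(empty)' undo_depth=0 redo_depth=1
After op 3 (type): buf='bar' undo_depth=1 redo_depth=0
After op 4 (undo): buf='(empty)' undo_depth=0 redo_depth=1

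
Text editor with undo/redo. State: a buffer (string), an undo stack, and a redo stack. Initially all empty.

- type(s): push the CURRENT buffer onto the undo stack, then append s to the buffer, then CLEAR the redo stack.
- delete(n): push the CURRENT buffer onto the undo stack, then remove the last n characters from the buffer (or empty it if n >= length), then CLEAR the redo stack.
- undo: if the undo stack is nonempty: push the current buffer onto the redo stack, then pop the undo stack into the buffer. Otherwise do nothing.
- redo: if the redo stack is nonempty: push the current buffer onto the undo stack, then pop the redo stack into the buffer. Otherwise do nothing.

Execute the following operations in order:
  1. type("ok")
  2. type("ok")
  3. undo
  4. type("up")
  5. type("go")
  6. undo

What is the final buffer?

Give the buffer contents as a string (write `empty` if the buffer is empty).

After op 1 (type): buf='ok' undo_depth=1 redo_depth=0
After op 2 (type): buf='okok' undo_depth=2 redo_depth=0
After op 3 (undo): buf='ok' undo_depth=1 redo_depth=1
After op 4 (type): buf='okup' undo_depth=2 redo_depth=0
After op 5 (type): buf='okupgo' undo_depth=3 redo_depth=0
After op 6 (undo): buf='okup' undo_depth=2 redo_depth=1

Answer: okup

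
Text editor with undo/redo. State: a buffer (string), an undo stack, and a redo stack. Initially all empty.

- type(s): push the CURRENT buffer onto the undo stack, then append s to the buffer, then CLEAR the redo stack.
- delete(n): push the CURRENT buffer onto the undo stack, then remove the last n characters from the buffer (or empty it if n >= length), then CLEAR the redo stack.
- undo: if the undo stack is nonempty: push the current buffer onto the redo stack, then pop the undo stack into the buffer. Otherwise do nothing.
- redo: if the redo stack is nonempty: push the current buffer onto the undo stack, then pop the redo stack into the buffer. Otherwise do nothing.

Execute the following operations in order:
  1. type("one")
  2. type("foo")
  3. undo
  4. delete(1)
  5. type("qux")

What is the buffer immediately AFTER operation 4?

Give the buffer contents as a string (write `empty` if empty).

After op 1 (type): buf='one' undo_depth=1 redo_depth=0
After op 2 (type): buf='onefoo' undo_depth=2 redo_depth=0
After op 3 (undo): buf='one' undo_depth=1 redo_depth=1
After op 4 (delete): buf='on' undo_depth=2 redo_depth=0

Answer: on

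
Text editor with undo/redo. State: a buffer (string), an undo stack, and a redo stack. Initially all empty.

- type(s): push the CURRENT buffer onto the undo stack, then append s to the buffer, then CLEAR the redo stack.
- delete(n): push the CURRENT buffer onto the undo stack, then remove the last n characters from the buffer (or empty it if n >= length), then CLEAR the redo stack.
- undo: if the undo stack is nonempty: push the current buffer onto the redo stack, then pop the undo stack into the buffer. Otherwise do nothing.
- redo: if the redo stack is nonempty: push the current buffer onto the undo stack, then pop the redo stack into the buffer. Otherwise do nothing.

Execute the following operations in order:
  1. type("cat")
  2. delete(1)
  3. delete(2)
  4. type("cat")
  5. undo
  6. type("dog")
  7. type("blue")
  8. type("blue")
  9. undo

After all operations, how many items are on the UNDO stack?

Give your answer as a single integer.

After op 1 (type): buf='cat' undo_depth=1 redo_depth=0
After op 2 (delete): buf='ca' undo_depth=2 redo_depth=0
After op 3 (delete): buf='(empty)' undo_depth=3 redo_depth=0
After op 4 (type): buf='cat' undo_depth=4 redo_depth=0
After op 5 (undo): buf='(empty)' undo_depth=3 redo_depth=1
After op 6 (type): buf='dog' undo_depth=4 redo_depth=0
After op 7 (type): buf='dogblue' undo_depth=5 redo_depth=0
After op 8 (type): buf='dogblueblue' undo_depth=6 redo_depth=0
After op 9 (undo): buf='dogblue' undo_depth=5 redo_depth=1

Answer: 5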